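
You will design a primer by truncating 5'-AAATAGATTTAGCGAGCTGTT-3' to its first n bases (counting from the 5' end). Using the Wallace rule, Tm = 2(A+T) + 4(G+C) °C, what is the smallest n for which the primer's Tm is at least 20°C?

n = 9

First 8 bases: AAATAGAT → Tm = 18°C (< 20°C)
First 9 bases: AAATAGATT → Tm = 20°C (≥ 20°C)
Each additional base adds 2°C (A/T) or 4°C (G/C), so Tm is non-decreasing in n; n = 9 is the first length to reach 20°C.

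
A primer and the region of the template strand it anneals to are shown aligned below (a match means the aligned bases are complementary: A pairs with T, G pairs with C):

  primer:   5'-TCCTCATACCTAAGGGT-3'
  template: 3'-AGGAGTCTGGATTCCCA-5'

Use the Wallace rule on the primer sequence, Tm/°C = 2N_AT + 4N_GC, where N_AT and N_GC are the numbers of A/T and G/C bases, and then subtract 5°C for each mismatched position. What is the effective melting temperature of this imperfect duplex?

45°C

Primer base counts: A=4, T=5, G=3, C=5 → A+T=9, G+C=8
Perfect-match Tm = 2(9) + 4(8) = 18 + 32 = 50°C
Mismatches (positions where the bases are not complementary): 1 (at position 7)
Effective Tm = 50 − 1×5 = 50 − 5 = 45°C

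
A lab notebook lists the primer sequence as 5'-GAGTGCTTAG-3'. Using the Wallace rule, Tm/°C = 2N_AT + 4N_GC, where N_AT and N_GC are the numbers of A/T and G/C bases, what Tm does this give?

30°C

Scanning the sequence gives T=3, C=1, A=2, G=4.
AT pairs contribute 5, GC pairs contribute 5.
Tm = 2(5) + 4(5) = 10 + 20 = 30°C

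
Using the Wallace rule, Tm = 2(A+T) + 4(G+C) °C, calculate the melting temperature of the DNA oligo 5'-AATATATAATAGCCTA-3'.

Counting bases: T=5, C=2, G=1, A=8
A+T = 13, G+C = 3
Tm = 2(13) + 4(3) = 26 + 12 = 38°C

38°C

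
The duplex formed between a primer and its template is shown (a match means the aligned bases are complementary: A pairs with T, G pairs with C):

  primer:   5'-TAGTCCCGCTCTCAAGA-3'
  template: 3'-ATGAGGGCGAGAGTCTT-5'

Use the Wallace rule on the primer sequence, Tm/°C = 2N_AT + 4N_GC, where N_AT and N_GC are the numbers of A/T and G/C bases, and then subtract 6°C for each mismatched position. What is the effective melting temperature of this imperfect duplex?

34°C

Primer base counts: A=4, T=4, G=3, C=6 → A+T=8, G+C=9
Perfect-match Tm = 2(8) + 4(9) = 16 + 36 = 52°C
Mismatches (positions where the bases are not complementary): 3 (at positions 3, 15, 16)
Effective Tm = 52 − 3×6 = 52 − 18 = 34°C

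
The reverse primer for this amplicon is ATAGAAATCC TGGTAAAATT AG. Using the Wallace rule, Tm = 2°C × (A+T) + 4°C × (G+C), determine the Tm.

Base counts: C=2, T=6, A=10, G=4
AT pairs contribute 16, GC pairs contribute 6.
Tm = 2×16 + 4×6 = 56°C

56°C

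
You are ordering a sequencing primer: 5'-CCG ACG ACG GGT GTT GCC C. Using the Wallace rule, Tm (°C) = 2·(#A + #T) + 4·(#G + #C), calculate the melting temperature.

66°C

Base counts: T=3, G=7, C=7, A=2
AT pairs contribute 5, GC pairs contribute 14.
Tm = 2(5) + 4(14) = 10 + 56 = 66°C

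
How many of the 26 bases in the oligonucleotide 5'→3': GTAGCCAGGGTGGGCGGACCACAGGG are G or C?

19

A=5, G=13, C=6, T=2
G+C = 13 + 6 = 19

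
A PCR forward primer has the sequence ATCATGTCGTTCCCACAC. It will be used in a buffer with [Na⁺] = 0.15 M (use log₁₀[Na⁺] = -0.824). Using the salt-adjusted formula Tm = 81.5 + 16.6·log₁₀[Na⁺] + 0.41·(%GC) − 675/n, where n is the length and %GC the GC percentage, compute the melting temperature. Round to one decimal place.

Length n = 18. Base counts: G=2, T=5, A=4, C=7
G+C = 9, so %GC = 9/18 × 100 = 50%
Salt term: 16.6 × (-0.824) = -13.678
GC term: 0.41 × 50 = 20.5; length term: −675/18 = −37.5
Tm = 81.5 + (-13.678) + 20.5 − 37.5 = 50.822 → 50.8°C

50.8°C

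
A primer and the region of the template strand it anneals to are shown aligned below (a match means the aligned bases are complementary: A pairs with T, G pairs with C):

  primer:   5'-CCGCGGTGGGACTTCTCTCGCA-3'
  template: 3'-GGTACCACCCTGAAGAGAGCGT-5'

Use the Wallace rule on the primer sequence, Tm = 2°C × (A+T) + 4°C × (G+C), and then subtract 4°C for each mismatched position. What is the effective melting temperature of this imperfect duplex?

Primer base counts: A=2, T=5, G=7, C=8 → A+T=7, G+C=15
Perfect-match Tm = 2(7) + 4(15) = 14 + 60 = 74°C
Mismatches (positions where the bases are not complementary): 2 (at positions 3, 4)
Effective Tm = 74 − 2×4 = 74 − 8 = 66°C

66°C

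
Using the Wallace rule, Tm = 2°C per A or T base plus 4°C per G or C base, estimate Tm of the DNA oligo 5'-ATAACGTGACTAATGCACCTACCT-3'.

68°C

Counting bases: T=6, C=7, G=3, A=8
A+T = 14, G+C = 10
Tm = 2(14) + 4(10) = 28 + 40 = 68°C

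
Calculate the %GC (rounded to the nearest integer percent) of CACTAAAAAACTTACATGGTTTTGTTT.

26%

Scanning the sequence gives G=3, A=9, C=4, T=11.
G+C = 3 + 4 = 7 out of 27 bases
%GC = 7/27 × 100 = 25.93% ≈ 26%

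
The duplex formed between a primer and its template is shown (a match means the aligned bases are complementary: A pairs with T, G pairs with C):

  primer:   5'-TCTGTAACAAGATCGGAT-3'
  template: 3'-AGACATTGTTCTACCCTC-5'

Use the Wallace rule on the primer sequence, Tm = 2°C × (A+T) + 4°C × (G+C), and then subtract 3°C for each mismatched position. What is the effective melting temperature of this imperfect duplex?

44°C

Primer base counts: A=6, T=5, G=4, C=3 → A+T=11, G+C=7
Perfect-match Tm = 2(11) + 4(7) = 22 + 28 = 50°C
Mismatches (positions where the bases are not complementary): 2 (at positions 14, 18)
Effective Tm = 50 − 2×3 = 50 − 6 = 44°C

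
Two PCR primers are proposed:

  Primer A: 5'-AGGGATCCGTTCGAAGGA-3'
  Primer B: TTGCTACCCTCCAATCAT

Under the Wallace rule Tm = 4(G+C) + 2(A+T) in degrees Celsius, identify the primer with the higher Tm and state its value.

Primer A, 56°C

Primer A: A+T=8, G+C=10 → Tm = 2(8)+4(10) = 56°C
Primer B: A+T=10, G+C=8 → Tm = 2(10)+4(8) = 52°C
56°C vs 52°C → primer A is higher.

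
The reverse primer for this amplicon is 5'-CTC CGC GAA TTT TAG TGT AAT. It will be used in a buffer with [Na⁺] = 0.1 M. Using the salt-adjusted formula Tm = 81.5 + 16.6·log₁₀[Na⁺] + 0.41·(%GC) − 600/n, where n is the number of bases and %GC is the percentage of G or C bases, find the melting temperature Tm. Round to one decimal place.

51.9°C

Length n = 21. Scanning the sequence gives G=4, T=8, A=5, C=4.
G+C = 8, so %GC = 8/21 × 100 = 38.095%
Salt term: 16.6 × (-1) = -16.6
GC term: 0.41 × 38.095 = 15.619; length term: −600/21 = −28.571
Tm = 81.5 + (-16.6) + 15.619 − 28.571 = 51.948 → 51.9°C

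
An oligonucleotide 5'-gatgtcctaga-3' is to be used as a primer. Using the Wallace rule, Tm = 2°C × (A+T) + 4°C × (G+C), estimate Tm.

32°C

Counting bases: C=2, G=3, A=3, T=3
So N_AT = 6 and N_GC = 5.
Tm = 2(6) + 4(5) = 12 + 20 = 32°C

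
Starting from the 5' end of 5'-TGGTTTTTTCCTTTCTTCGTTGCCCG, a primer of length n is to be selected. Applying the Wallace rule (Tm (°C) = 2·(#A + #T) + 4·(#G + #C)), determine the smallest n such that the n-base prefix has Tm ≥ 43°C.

First 16 bases: TGGTTTTTTCCTTTCT → Tm = 42°C (< 43°C)
First 17 bases: TGGTTTTTTCCTTTCTT → Tm = 44°C (≥ 43°C)
Since every base adds ≥2°C, Tm only increases with n, so the threshold is first crossed at n = 17.

n = 17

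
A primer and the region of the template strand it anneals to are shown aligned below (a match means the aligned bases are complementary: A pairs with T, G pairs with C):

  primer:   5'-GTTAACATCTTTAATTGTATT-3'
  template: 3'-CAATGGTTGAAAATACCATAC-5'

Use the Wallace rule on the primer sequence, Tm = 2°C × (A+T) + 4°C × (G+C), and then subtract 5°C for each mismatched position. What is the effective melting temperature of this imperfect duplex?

25°C

Primer base counts: A=6, T=11, G=2, C=2 → A+T=17, G+C=4
Perfect-match Tm = 2(17) + 4(4) = 34 + 16 = 50°C
Mismatches (positions where the bases are not complementary): 5 (at positions 5, 8, 13, 16, 21)
Effective Tm = 50 − 5×5 = 50 − 25 = 25°C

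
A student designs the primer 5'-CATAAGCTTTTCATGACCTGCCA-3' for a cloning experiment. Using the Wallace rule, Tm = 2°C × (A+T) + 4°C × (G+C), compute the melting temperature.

66°C

Scanning the sequence gives C=7, A=6, T=7, G=3.
So N_AT = 13 and N_GC = 10.
Tm = 4·10 + 2·13 = 40 + 26 = 66°C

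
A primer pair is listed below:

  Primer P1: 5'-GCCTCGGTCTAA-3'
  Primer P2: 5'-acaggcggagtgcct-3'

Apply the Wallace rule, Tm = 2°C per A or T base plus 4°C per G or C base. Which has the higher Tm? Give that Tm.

Primer P1: A+T=5, G+C=7 → Tm = 2(5)+4(7) = 38°C
Primer P2: A+T=5, G+C=10 → Tm = 2(5)+4(10) = 50°C
38°C vs 50°C → primer P2 is higher.

Primer P2, 50°C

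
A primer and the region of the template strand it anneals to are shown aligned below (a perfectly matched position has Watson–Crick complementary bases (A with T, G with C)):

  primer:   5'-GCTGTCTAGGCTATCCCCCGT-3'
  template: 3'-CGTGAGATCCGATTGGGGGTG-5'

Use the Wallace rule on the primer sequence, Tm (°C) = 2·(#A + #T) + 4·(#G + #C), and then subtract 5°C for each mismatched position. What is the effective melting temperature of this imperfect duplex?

43°C

Primer base counts: A=2, T=6, G=5, C=8 → A+T=8, G+C=13
Perfect-match Tm = 2(8) + 4(13) = 16 + 52 = 68°C
Mismatches (positions where the bases are not complementary): 5 (at positions 3, 4, 14, 20, 21)
Effective Tm = 68 − 5×5 = 68 − 25 = 43°C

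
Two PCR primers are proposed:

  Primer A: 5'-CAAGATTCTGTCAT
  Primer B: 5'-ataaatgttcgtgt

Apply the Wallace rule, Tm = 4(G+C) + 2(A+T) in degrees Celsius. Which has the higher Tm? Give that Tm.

Primer A, 38°C

Primer A: A+T=9, G+C=5 → Tm = 2(9)+4(5) = 38°C
Primer B: A+T=10, G+C=4 → Tm = 2(10)+4(4) = 36°C
38°C vs 36°C → primer A is higher.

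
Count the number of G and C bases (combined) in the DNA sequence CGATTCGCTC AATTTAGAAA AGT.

Counting bases: A=8, T=7, G=4, C=4
G+C = 4 + 4 = 8

8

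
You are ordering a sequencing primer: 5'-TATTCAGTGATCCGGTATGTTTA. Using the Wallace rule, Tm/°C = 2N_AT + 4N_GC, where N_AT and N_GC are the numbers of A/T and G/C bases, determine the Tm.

Counting bases: T=10, G=5, A=5, C=3
So N_AT = 15 and N_GC = 8.
Tm = 2(15) + 4(8) = 30 + 32 = 62°C

62°C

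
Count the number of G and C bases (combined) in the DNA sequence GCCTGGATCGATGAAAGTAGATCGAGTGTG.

Scanning the sequence gives G=11, C=4, A=8, T=7.
G+C = 11 + 4 = 15

15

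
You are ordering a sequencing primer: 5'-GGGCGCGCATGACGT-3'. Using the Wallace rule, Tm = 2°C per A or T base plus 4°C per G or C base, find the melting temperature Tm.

Base counts: G=7, C=4, A=2, T=2
A+T = 4, G+C = 11
Tm = 4·11 + 2·4 = 44 + 8 = 52°C

52°C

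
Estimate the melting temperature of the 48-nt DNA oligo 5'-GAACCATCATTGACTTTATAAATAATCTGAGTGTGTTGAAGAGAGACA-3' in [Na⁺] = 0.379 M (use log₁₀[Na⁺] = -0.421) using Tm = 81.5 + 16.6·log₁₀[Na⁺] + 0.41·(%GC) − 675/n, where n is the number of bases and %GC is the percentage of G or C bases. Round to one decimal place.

Length n = 48. Base counts: T=14, A=18, G=10, C=6
G+C = 16, so %GC = 16/48 × 100 = 33.333%
Salt term: 16.6 × (-0.421) = -6.989
GC term: 0.41 × 33.333 = 13.667; length term: −675/48 = −14.062
Tm = 81.5 + (-6.989) + 13.667 − 14.062 = 74.116 → 74.1°C

74.1°C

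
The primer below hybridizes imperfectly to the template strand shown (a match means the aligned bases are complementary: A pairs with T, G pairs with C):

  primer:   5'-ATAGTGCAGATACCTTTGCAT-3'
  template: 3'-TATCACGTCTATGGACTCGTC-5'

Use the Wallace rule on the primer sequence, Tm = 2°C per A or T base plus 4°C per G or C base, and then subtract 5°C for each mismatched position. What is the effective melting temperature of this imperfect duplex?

Primer base counts: A=6, T=7, G=4, C=4 → A+T=13, G+C=8
Perfect-match Tm = 2(13) + 4(8) = 26 + 32 = 58°C
Mismatches (positions where the bases are not complementary): 3 (at positions 16, 17, 21)
Effective Tm = 58 − 3×5 = 58 − 15 = 43°C

43°C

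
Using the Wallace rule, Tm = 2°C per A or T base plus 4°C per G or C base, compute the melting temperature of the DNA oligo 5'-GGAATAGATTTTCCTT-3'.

42°C

C=2, G=3, A=4, T=7
A+T = 11, G+C = 5
Tm = 2×11 + 4×5 = 42°C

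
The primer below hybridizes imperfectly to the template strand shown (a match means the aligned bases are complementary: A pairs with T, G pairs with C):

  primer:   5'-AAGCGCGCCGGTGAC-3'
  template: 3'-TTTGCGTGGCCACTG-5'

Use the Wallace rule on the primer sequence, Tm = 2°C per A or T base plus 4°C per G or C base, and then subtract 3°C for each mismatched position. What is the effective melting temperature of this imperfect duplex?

46°C

Primer base counts: A=3, T=1, G=6, C=5 → A+T=4, G+C=11
Perfect-match Tm = 2(4) + 4(11) = 8 + 44 = 52°C
Mismatches (positions where the bases are not complementary): 2 (at positions 3, 7)
Effective Tm = 52 − 2×3 = 52 − 6 = 46°C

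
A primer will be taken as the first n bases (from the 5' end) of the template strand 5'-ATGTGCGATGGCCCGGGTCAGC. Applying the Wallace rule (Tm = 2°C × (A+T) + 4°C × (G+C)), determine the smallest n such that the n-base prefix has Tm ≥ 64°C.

First 18 bases: ATGTGCGATGGCCCGGGT → Tm = 60°C (< 64°C)
First 19 bases: ATGTGCGATGGCCCGGGTC → Tm = 64°C (≥ 64°C)
Since every base adds ≥2°C, Tm only increases with n, so the threshold is first crossed at n = 19.

n = 19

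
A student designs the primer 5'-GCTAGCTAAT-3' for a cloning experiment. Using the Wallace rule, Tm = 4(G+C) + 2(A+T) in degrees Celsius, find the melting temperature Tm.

Base counts: A=3, T=3, G=2, C=2
So N_AT = 6 and N_GC = 4.
Tm = 2×6 + 4×4 = 28°C

28°C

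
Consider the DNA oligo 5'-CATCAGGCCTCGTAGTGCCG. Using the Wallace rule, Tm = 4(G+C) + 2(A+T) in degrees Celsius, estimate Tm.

66°C

C=7, A=3, G=6, T=4
A+T = 7, G+C = 13
Tm = 2×7 + 4×13 = 66°C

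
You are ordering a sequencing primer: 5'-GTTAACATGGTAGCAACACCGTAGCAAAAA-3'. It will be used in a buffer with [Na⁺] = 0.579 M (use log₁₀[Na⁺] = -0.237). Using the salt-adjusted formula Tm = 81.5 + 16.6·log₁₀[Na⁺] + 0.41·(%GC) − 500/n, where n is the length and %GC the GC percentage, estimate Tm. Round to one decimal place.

77.3°C

Length n = 30. Counting bases: G=6, A=13, T=5, C=6
G+C = 12, so %GC = 12/30 × 100 = 40%
Salt term: 16.6 × (-0.237) = -3.934
GC term: 0.41 × 40 = 16.4; length term: −500/30 = −16.667
Tm = 81.5 + (-3.934) + 16.4 − 16.667 = 77.299 → 77.3°C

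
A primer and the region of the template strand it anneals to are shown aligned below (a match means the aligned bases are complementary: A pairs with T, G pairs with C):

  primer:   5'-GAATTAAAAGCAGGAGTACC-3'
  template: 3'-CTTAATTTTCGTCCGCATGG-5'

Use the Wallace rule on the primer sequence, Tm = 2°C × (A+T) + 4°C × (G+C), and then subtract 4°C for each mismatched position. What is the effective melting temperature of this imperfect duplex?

Primer base counts: A=9, T=3, G=5, C=3 → A+T=12, G+C=8
Perfect-match Tm = 2(12) + 4(8) = 24 + 32 = 56°C
Mismatches (positions where the bases are not complementary): 1 (at position 15)
Effective Tm = 56 − 1×4 = 56 − 4 = 52°C

52°C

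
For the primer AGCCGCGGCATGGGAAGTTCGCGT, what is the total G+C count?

G=10, A=4, T=4, C=6
Total G or C: 10 + 6 = 16

16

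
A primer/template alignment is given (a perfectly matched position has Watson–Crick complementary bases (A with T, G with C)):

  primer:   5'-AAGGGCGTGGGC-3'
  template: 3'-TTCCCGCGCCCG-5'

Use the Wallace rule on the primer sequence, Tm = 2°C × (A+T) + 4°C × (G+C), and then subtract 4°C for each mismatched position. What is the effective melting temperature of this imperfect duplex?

Primer base counts: A=2, T=1, G=7, C=2 → A+T=3, G+C=9
Perfect-match Tm = 2(3) + 4(9) = 6 + 36 = 42°C
Mismatches (positions where the bases are not complementary): 1 (at position 8)
Effective Tm = 42 − 1×4 = 42 − 4 = 38°C

38°C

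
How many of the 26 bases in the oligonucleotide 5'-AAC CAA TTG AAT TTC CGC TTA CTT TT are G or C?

8

Counting bases: T=11, A=7, G=2, C=6
G+C = 2 + 6 = 8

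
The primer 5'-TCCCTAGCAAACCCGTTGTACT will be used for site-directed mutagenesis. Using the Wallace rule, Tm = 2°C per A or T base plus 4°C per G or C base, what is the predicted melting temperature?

Base counts: T=6, C=8, G=3, A=5
AT pairs contribute 11, GC pairs contribute 11.
Tm = 2(11) + 4(11) = 22 + 44 = 66°C

66°C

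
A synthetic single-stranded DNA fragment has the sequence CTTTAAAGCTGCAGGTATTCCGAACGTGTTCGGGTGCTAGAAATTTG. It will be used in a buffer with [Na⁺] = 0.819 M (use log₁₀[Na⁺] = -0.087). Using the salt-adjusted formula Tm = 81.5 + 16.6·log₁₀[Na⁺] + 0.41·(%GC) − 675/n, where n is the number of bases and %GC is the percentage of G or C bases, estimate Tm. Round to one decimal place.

Length n = 47. Counting bases: C=8, T=15, G=13, A=11
G+C = 21, so %GC = 21/47 × 100 = 44.681%
Salt term: 16.6 × (-0.087) = -1.444
GC term: 0.41 × 44.681 = 18.319; length term: −675/47 = −14.362
Tm = 81.5 + (-1.444) + 18.319 − 14.362 = 84.013 → 84.0°C

84.0°C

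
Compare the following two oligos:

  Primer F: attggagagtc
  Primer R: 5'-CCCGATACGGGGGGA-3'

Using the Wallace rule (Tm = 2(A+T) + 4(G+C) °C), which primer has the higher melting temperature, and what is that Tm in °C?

Primer F: A+T=6, G+C=5 → Tm = 2(6)+4(5) = 32°C
Primer R: A+T=4, G+C=11 → Tm = 2(4)+4(11) = 52°C
32°C vs 52°C → primer R is higher.

Primer R, 52°C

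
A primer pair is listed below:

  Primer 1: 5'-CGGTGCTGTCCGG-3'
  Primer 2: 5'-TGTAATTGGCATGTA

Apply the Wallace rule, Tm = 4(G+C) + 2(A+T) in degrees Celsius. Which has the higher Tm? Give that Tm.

Primer 1: A+T=3, G+C=10 → Tm = 2(3)+4(10) = 46°C
Primer 2: A+T=10, G+C=5 → Tm = 2(10)+4(5) = 40°C
46°C vs 40°C → primer 1 is higher.

Primer 1, 46°C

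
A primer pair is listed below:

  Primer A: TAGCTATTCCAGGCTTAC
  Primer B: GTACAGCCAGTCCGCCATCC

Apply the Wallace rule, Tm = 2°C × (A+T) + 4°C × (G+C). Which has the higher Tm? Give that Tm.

Primer A: A+T=10, G+C=8 → Tm = 2(10)+4(8) = 52°C
Primer B: A+T=7, G+C=13 → Tm = 2(7)+4(13) = 66°C
52°C vs 66°C → primer B is higher.

Primer B, 66°C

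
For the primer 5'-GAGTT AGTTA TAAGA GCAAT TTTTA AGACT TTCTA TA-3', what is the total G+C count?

9

Counting bases: A=13, T=15, C=3, G=6
G+C = 6 + 3 = 9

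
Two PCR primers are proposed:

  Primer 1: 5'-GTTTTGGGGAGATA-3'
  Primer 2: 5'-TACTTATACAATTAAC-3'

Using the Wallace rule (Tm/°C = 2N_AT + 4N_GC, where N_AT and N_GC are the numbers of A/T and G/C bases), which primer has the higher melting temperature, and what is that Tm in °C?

Primer 1: A+T=8, G+C=6 → Tm = 2(8)+4(6) = 40°C
Primer 2: A+T=13, G+C=3 → Tm = 2(13)+4(3) = 38°C
40°C vs 38°C → primer 1 is higher.

Primer 1, 40°C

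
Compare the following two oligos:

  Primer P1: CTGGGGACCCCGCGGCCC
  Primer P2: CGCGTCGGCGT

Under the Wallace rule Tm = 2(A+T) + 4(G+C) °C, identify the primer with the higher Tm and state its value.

Primer P1, 68°C

Primer P1: A+T=2, G+C=16 → Tm = 2(2)+4(16) = 68°C
Primer P2: A+T=2, G+C=9 → Tm = 2(2)+4(9) = 40°C
68°C vs 40°C → primer P1 is higher.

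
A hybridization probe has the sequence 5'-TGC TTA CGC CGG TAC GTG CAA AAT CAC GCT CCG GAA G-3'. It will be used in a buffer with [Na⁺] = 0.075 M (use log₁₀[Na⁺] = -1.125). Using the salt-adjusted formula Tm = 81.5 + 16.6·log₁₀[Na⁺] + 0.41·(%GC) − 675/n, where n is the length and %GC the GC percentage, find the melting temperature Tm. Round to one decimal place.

Length n = 37. G=10, T=7, A=9, C=11
G+C = 21, so %GC = 21/37 × 100 = 56.757%
Salt term: 16.6 × (-1.125) = -18.675
GC term: 0.41 × 56.757 = 23.27; length term: −675/37 = −18.243
Tm = 81.5 + (-18.675) + 23.27 − 18.243 = 67.852 → 67.9°C

67.9°C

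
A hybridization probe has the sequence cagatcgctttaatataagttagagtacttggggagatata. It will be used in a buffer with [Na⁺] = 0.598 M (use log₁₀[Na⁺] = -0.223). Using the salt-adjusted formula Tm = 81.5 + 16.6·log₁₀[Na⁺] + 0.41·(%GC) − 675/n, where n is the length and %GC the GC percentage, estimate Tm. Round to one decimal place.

Length n = 41. C=4, T=13, G=10, A=14
G+C = 14, so %GC = 14/41 × 100 = 34.146%
Salt term: 16.6 × (-0.223) = -3.702
GC term: 0.41 × 34.146 = 14; length term: −675/41 = −16.463
Tm = 81.5 + (-3.702) + 14 − 16.463 = 75.335 → 75.3°C

75.3°C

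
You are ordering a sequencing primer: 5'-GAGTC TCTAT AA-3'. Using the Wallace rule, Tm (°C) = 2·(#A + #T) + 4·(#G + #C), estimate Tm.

32°C

Counting bases: G=2, A=4, C=2, T=4
AT pairs contribute 8, GC pairs contribute 4.
Tm = 2×8 + 4×4 = 32°C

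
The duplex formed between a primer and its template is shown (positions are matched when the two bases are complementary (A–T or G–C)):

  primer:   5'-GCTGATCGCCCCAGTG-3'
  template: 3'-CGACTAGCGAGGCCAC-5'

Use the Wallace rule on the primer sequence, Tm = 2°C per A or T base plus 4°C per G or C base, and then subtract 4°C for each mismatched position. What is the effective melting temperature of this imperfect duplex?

46°C

Primer base counts: A=2, T=3, G=5, C=6 → A+T=5, G+C=11
Perfect-match Tm = 2(5) + 4(11) = 10 + 44 = 54°C
Mismatches (positions where the bases are not complementary): 2 (at positions 10, 13)
Effective Tm = 54 − 2×4 = 54 − 8 = 46°C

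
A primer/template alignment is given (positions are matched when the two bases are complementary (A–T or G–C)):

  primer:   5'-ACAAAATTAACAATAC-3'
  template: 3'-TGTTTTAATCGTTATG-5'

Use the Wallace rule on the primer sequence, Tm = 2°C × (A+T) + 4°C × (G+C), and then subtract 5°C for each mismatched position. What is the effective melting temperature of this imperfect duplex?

Primer base counts: A=10, T=3, G=0, C=3 → A+T=13, G+C=3
Perfect-match Tm = 2(13) + 4(3) = 26 + 12 = 38°C
Mismatches (positions where the bases are not complementary): 1 (at position 10)
Effective Tm = 38 − 1×5 = 38 − 5 = 33°C

33°C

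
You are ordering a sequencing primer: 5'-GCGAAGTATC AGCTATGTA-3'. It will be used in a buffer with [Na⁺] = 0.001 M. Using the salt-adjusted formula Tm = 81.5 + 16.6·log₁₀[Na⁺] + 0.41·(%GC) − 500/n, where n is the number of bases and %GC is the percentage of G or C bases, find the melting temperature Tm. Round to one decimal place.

Length n = 19. Base counts: C=3, A=6, T=5, G=5
G+C = 8, so %GC = 8/19 × 100 = 42.105%
Salt term: 16.6 × (-3) = -49.8
GC term: 0.41 × 42.105 = 17.263; length term: −500/19 = −26.316
Tm = 81.5 + (-49.8) + 17.263 − 26.316 = 22.647 → 22.6°C

22.6°C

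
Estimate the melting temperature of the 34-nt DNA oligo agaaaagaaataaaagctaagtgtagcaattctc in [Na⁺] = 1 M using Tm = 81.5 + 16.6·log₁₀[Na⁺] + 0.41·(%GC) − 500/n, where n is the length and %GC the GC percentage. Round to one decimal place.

78.9°C

Length n = 34. G=6, T=7, C=4, A=17
G+C = 10, so %GC = 10/34 × 100 = 29.412%
Salt term: 16.6 × (0) = 0
GC term: 0.41 × 29.412 = 12.059; length term: −500/34 = −14.706
Tm = 81.5 + (0) + 12.059 − 14.706 = 78.853 → 78.9°C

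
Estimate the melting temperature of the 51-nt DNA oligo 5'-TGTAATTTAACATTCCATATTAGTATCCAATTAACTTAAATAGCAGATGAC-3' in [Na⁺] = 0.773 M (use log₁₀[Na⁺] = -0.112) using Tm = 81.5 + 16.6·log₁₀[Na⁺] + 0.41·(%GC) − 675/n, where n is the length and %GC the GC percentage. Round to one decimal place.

Length n = 51. Counting bases: C=8, T=18, A=20, G=5
G+C = 13, so %GC = 13/51 × 100 = 25.49%
Salt term: 16.6 × (-0.112) = -1.859
GC term: 0.41 × 25.49 = 10.451; length term: −675/51 = −13.235
Tm = 81.5 + (-1.859) + 10.451 − 13.235 = 76.857 → 76.9°C

76.9°C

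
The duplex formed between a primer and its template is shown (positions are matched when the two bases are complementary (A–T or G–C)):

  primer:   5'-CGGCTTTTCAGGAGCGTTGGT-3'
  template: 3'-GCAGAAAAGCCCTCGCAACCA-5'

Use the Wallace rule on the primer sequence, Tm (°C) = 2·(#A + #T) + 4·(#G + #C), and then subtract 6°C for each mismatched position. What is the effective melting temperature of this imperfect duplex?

Primer base counts: A=2, T=7, G=8, C=4 → A+T=9, G+C=12
Perfect-match Tm = 2(9) + 4(12) = 18 + 48 = 66°C
Mismatches (positions where the bases are not complementary): 2 (at positions 3, 10)
Effective Tm = 66 − 2×6 = 66 − 12 = 54°C

54°C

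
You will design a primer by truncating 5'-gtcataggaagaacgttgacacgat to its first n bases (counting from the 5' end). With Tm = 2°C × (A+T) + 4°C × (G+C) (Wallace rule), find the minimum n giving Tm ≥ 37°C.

n = 14

First 13 bases: GTCATAGGAAGAA → Tm = 36°C (< 37°C)
First 14 bases: GTCATAGGAAGAAC → Tm = 40°C (≥ 37°C)
Since every base adds ≥2°C, Tm only increases with n, so the threshold is first crossed at n = 14.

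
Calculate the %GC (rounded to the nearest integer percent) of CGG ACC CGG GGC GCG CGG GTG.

C=7, T=1, G=12, A=1
G+C = 12 + 7 = 19 out of 21 bases
%GC = 19/21 × 100 = 90.48% ≈ 90%

90%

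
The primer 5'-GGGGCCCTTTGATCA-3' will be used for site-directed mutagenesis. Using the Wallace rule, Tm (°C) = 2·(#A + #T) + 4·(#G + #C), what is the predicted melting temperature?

48°C

Counting bases: C=4, G=5, T=4, A=2
So N_AT = 6 and N_GC = 9.
Tm = 2(6) + 4(9) = 12 + 36 = 48°C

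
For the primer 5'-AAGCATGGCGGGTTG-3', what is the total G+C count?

9

Scanning the sequence gives A=3, C=2, G=7, T=3.
G+C = 7 + 2 = 9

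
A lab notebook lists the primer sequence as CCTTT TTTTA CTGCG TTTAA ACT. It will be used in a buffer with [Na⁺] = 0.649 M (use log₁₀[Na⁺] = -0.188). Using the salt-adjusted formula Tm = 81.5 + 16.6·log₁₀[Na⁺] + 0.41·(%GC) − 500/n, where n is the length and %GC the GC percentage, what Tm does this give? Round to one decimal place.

69.1°C

Length n = 23. Base counts: A=4, T=12, G=2, C=5
G+C = 7, so %GC = 7/23 × 100 = 30.435%
Salt term: 16.6 × (-0.188) = -3.121
GC term: 0.41 × 30.435 = 12.478; length term: −500/23 = −21.739
Tm = 81.5 + (-3.121) + 12.478 − 21.739 = 69.118 → 69.1°C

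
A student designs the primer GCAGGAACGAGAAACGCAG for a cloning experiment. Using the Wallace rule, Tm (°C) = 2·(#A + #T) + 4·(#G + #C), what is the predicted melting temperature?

60°C

Scanning the sequence gives C=4, T=0, G=7, A=8.
A+T = 8, G+C = 11
Tm = 4·11 + 2·8 = 44 + 16 = 60°C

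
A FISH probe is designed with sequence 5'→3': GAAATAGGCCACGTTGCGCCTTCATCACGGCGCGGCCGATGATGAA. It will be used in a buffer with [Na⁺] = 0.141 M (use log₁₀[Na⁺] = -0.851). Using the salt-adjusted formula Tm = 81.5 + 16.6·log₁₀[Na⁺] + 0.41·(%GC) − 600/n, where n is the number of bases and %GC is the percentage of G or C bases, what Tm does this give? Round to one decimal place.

Length n = 46. Scanning the sequence gives C=13, T=8, A=11, G=14.
G+C = 27, so %GC = 27/46 × 100 = 58.696%
Salt term: 16.6 × (-0.851) = -14.127
GC term: 0.41 × 58.696 = 24.065; length term: −600/46 = −13.043
Tm = 81.5 + (-14.127) + 24.065 − 13.043 = 78.395 → 78.4°C

78.4°C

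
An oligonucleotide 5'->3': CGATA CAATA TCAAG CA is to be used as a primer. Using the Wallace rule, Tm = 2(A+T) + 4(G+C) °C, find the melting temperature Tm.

46°C

Counting bases: T=3, G=2, A=8, C=4
So N_AT = 11 and N_GC = 6.
Tm = 4·6 + 2·11 = 24 + 22 = 46°C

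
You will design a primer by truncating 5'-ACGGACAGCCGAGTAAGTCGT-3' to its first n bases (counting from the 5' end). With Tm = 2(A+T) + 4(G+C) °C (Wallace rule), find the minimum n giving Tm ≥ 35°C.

n = 11

First 10 bases: ACGGACAGCC → Tm = 34°C (< 35°C)
First 11 bases: ACGGACAGCCG → Tm = 38°C (≥ 35°C)
Each additional base adds 2°C (A/T) or 4°C (G/C), so Tm is non-decreasing in n; n = 11 is the first length to reach 35°C.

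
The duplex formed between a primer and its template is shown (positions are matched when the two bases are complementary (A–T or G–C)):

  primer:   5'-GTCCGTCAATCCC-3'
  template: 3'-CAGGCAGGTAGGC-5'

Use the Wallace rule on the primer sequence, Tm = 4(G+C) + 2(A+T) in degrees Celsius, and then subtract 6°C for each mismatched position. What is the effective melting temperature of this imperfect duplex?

30°C

Primer base counts: A=2, T=3, G=2, C=6 → A+T=5, G+C=8
Perfect-match Tm = 2(5) + 4(8) = 10 + 32 = 42°C
Mismatches (positions where the bases are not complementary): 2 (at positions 8, 13)
Effective Tm = 42 − 2×6 = 42 − 12 = 30°C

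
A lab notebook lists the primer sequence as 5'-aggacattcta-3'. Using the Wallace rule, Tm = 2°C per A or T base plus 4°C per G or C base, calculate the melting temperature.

30°C

C=2, G=2, A=4, T=3
A+T = 7, G+C = 4
Tm = 2×7 + 4×4 = 30°C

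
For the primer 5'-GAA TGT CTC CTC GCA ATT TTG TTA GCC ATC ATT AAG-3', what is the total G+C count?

14

Scanning the sequence gives A=9, C=8, G=6, T=13.
Total G or C: 6 + 8 = 14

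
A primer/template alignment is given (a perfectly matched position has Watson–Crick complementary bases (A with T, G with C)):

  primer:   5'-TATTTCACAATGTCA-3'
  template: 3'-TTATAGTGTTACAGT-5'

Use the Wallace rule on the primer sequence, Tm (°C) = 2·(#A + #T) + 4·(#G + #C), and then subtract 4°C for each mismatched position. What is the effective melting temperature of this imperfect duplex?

30°C

Primer base counts: A=5, T=6, G=1, C=3 → A+T=11, G+C=4
Perfect-match Tm = 2(11) + 4(4) = 22 + 16 = 38°C
Mismatches (positions where the bases are not complementary): 2 (at positions 1, 4)
Effective Tm = 38 − 2×4 = 38 − 8 = 30°C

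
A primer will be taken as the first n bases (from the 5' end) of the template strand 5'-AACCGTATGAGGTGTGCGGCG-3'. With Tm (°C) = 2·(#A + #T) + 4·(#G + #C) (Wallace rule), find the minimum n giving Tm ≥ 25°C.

First 8 bases: AACCGTAT → Tm = 22°C (< 25°C)
First 9 bases: AACCGTATG → Tm = 26°C (≥ 25°C)
Each additional base adds 2°C (A/T) or 4°C (G/C), so Tm is non-decreasing in n; n = 9 is the first length to reach 25°C.

n = 9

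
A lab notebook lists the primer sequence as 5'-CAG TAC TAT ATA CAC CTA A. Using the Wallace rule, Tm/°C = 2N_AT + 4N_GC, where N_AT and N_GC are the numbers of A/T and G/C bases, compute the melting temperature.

50°C

Base counts: A=8, G=1, T=5, C=5
A+T = 13, G+C = 6
Tm = 4·6 + 2·13 = 24 + 26 = 50°C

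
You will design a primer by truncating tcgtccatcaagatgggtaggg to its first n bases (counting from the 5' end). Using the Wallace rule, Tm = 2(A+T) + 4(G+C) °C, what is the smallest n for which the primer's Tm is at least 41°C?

n = 15

First 14 bases: TCGTCCATCAAGAT → Tm = 40°C (< 41°C)
First 15 bases: TCGTCCATCAAGATG → Tm = 44°C (≥ 41°C)
Since every base adds ≥2°C, Tm only increases with n, so the threshold is first crossed at n = 15.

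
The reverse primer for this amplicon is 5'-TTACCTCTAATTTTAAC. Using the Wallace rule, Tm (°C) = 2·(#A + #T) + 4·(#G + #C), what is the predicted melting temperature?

42°C

Scanning the sequence gives G=0, A=5, C=4, T=8.
A+T = 13, G+C = 4
Tm = 2(13) + 4(4) = 26 + 16 = 42°C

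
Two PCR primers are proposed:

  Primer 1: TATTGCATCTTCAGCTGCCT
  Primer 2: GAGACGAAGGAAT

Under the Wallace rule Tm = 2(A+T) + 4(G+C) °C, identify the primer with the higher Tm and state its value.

Primer 1: A+T=11, G+C=9 → Tm = 2(11)+4(9) = 58°C
Primer 2: A+T=7, G+C=6 → Tm = 2(7)+4(6) = 38°C
58°C vs 38°C → primer 1 is higher.

Primer 1, 58°C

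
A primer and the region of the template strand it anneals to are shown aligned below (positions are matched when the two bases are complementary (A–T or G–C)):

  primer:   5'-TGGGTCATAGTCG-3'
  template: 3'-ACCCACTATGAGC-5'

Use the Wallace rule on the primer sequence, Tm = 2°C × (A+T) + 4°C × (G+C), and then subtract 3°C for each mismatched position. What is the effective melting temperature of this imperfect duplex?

Primer base counts: A=2, T=4, G=5, C=2 → A+T=6, G+C=7
Perfect-match Tm = 2(6) + 4(7) = 12 + 28 = 40°C
Mismatches (positions where the bases are not complementary): 2 (at positions 6, 10)
Effective Tm = 40 − 2×3 = 40 − 6 = 34°C

34°C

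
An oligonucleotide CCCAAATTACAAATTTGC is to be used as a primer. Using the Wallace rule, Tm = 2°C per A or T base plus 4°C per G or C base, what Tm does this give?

Counting bases: A=7, G=1, C=5, T=5
A+T = 12, G+C = 6
Tm = 4·6 + 2·12 = 24 + 24 = 48°C

48°C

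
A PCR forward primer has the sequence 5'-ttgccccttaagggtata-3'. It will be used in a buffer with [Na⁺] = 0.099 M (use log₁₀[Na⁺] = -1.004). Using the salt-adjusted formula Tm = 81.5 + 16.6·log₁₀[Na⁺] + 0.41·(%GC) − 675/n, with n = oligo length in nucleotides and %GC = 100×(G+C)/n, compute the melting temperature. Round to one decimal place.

Length n = 18. Counting bases: C=4, G=4, T=6, A=4
G+C = 8, so %GC = 8/18 × 100 = 44.444%
Salt term: 16.6 × (-1.004) = -16.666
GC term: 0.41 × 44.444 = 18.222; length term: −675/18 = −37.5
Tm = 81.5 + (-16.666) + 18.222 − 37.5 = 45.556 → 45.6°C

45.6°C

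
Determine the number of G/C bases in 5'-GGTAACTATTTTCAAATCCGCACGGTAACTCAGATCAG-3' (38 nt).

16

T=10, G=7, A=12, C=9
Total G or C: 7 + 9 = 16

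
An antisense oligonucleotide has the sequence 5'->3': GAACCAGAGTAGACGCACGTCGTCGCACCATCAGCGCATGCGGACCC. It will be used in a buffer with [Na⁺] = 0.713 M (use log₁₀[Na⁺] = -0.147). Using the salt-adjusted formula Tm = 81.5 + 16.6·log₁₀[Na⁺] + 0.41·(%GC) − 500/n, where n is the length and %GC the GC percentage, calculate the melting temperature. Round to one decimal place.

94.6°C

Length n = 47. A=12, G=13, C=17, T=5
G+C = 30, so %GC = 30/47 × 100 = 63.83%
Salt term: 16.6 × (-0.147) = -2.44
GC term: 0.41 × 63.83 = 26.17; length term: −500/47 = −10.638
Tm = 81.5 + (-2.44) + 26.17 − 10.638 = 94.592 → 94.6°C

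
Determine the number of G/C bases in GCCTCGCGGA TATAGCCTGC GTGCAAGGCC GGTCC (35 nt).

Scanning the sequence gives G=12, C=12, A=5, T=6.
G+C = 12 + 12 = 24

24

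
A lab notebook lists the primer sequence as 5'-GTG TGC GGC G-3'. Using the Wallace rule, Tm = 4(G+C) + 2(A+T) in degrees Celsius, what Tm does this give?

36°C

G=6, C=2, A=0, T=2
So N_AT = 2 and N_GC = 8.
Tm = 2×2 + 4×8 = 36°C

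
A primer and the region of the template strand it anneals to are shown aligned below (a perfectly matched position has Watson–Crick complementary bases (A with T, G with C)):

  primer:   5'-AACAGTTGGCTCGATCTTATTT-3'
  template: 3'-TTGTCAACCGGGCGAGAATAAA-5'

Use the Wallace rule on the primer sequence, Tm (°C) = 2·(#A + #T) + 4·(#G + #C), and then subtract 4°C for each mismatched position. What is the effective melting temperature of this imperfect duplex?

Primer base counts: A=5, T=9, G=4, C=4 → A+T=14, G+C=8
Perfect-match Tm = 2(14) + 4(8) = 28 + 32 = 60°C
Mismatches (positions where the bases are not complementary): 2 (at positions 11, 14)
Effective Tm = 60 − 2×4 = 60 − 8 = 52°C

52°C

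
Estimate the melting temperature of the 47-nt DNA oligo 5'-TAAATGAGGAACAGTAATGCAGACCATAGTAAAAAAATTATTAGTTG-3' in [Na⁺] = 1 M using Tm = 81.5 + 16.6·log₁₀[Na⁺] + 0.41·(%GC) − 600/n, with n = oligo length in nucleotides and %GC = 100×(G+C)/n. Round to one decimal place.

80.1°C

Length n = 47. Counting bases: G=9, A=22, T=12, C=4
G+C = 13, so %GC = 13/47 × 100 = 27.66%
Salt term: 16.6 × (0) = 0
GC term: 0.41 × 27.66 = 11.341; length term: −600/47 = −12.766
Tm = 81.5 + (0) + 11.341 − 12.766 = 80.075 → 80.1°C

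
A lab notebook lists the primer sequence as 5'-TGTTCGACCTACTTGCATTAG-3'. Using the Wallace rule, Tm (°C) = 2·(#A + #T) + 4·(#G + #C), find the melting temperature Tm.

Base counts: C=5, T=8, G=4, A=4
A+T = 12, G+C = 9
Tm = 2(12) + 4(9) = 24 + 36 = 60°C

60°C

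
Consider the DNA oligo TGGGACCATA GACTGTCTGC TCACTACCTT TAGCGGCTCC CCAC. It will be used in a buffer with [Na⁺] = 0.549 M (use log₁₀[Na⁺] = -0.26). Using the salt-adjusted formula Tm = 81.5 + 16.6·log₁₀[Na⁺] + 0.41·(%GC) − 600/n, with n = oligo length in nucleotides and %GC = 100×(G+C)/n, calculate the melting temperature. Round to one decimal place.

Length n = 44. Scanning the sequence gives G=9, C=16, A=8, T=11.
G+C = 25, so %GC = 25/44 × 100 = 56.818%
Salt term: 16.6 × (-0.26) = -4.316
GC term: 0.41 × 56.818 = 23.295; length term: −600/44 = −13.636
Tm = 81.5 + (-4.316) + 23.295 − 13.636 = 86.843 → 86.8°C

86.8°C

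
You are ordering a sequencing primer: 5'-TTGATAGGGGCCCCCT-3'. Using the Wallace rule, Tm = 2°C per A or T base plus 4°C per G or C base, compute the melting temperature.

52°C

C=5, T=4, G=5, A=2
A+T = 6, G+C = 10
Tm = 2(6) + 4(10) = 12 + 40 = 52°C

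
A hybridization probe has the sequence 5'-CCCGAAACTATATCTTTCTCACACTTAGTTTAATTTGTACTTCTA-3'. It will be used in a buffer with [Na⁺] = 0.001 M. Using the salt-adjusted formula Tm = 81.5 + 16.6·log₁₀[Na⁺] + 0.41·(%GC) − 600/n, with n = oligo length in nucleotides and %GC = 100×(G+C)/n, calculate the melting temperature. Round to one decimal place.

31.1°C

Length n = 45. Counting bases: T=19, G=3, A=12, C=11
G+C = 14, so %GC = 14/45 × 100 = 31.111%
Salt term: 16.6 × (-3) = -49.8
GC term: 0.41 × 31.111 = 12.756; length term: −600/45 = −13.333
Tm = 81.5 + (-49.8) + 12.756 − 13.333 = 31.123 → 31.1°C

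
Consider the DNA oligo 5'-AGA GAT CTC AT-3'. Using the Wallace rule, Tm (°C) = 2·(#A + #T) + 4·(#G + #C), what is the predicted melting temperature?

30°C

Scanning the sequence gives C=2, A=4, G=2, T=3.
A+T = 7, G+C = 4
Tm = 2(7) + 4(4) = 14 + 16 = 30°C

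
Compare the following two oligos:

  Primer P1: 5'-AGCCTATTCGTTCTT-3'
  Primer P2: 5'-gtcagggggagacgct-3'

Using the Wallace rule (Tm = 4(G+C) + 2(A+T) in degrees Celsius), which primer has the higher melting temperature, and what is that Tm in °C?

Primer P2, 54°C

Primer P1: A+T=9, G+C=6 → Tm = 2(9)+4(6) = 42°C
Primer P2: A+T=5, G+C=11 → Tm = 2(5)+4(11) = 54°C
42°C vs 54°C → primer P2 is higher.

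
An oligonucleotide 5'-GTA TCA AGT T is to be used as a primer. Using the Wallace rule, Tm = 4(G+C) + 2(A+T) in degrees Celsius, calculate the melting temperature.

26°C

Base counts: C=1, G=2, A=3, T=4
A+T = 7, G+C = 3
Tm = 4·3 + 2·7 = 12 + 14 = 26°C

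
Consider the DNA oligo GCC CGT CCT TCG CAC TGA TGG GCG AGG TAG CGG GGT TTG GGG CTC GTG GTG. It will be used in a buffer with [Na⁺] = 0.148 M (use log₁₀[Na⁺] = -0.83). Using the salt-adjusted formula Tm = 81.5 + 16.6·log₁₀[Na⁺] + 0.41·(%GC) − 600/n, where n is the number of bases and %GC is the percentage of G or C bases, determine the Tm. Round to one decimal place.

84.1°C

Length n = 51. Scanning the sequence gives T=12, A=4, G=23, C=12.
G+C = 35, so %GC = 35/51 × 100 = 68.627%
Salt term: 16.6 × (-0.83) = -13.778
GC term: 0.41 × 68.627 = 28.137; length term: −600/51 = −11.765
Tm = 81.5 + (-13.778) + 28.137 − 11.765 = 84.094 → 84.1°C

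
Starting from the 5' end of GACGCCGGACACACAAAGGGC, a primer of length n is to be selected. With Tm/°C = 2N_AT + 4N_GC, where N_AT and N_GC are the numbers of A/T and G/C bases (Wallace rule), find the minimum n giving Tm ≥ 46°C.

n = 14

First 13 bases: GACGCCGGACACA → Tm = 44°C (< 46°C)
First 14 bases: GACGCCGGACACAC → Tm = 48°C (≥ 46°C)
Since every base adds ≥2°C, Tm only increases with n, so the threshold is first crossed at n = 14.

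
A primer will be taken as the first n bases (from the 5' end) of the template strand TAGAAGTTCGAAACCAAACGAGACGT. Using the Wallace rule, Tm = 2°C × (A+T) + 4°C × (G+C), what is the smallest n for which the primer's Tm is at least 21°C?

First 8 bases: TAGAAGTT → Tm = 20°C (< 21°C)
First 9 bases: TAGAAGTTC → Tm = 24°C (≥ 21°C)
Since every base adds ≥2°C, Tm only increases with n, so the threshold is first crossed at n = 9.

n = 9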